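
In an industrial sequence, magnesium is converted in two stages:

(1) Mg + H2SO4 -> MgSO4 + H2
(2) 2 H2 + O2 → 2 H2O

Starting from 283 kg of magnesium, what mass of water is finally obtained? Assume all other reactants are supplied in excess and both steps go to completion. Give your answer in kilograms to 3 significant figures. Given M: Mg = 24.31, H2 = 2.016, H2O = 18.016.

283 kg = 283000 g.
n(Mg) = 283000 / 24.31 = 11640 mol.
Step 1 gives a 1:1 ratio of Mg to H2, so n(H2) = 11640 mol.
In step 2 the H2:H2O ratio is 2:2, so n(H2O) = 11640 mol.
Mass of H2O = 11640 × 18.016 = 209700 g = 210 kg.

210 kg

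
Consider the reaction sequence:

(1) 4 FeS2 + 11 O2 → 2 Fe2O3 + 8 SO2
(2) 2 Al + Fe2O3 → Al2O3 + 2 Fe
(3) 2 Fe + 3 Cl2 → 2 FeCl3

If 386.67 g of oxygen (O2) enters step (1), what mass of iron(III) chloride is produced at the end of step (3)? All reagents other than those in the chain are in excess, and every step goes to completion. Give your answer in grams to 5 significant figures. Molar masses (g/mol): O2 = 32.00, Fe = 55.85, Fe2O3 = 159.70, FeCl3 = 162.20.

712.70 g

n(O2) = 386.67 / 32.00 = 12.0834 mol.
Reaction (1): O2→Fe2O3 ratio 11:2 ⇒ n(Fe2O3) = 2.19699 mol.
Reaction (2): Fe2O3→Fe ratio 1:2 ⇒ n(Fe) = 4.39398 mol.
Reaction (3): Fe→FeCl3 ratio 2:2 ⇒ n(FeCl3) = 4.39398 mol.
Mass of FeCl3 = 4.39398 × 162.20 = 712.703 g.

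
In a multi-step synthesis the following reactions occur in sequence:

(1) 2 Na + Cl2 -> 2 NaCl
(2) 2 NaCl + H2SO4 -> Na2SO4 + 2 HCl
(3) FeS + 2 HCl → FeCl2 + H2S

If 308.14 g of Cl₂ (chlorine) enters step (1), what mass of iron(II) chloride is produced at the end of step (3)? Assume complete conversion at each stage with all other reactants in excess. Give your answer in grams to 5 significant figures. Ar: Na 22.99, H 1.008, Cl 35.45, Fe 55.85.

550.87 g

M(Cl2) = 2(35.45) = 70.90 g/mol.
M(FeCl2) = 55.85 + 2(35.45) = 126.75 g/mol.
n(Cl2) = 308.14 / 70.90 = 4.34612 mol.
Reaction (1): Cl2→NaCl ratio 1:2 ⇒ n(NaCl) = 8.69224 mol.
Reaction (2): NaCl→HCl ratio 2:2 ⇒ n(HCl) = 8.69224 mol.
Reaction (3): HCl→FeCl2 ratio 2:1 ⇒ n(FeCl2) = 4.34612 mol.
Mass of FeCl2 = 4.34612 × 126.75 = 550.871 g.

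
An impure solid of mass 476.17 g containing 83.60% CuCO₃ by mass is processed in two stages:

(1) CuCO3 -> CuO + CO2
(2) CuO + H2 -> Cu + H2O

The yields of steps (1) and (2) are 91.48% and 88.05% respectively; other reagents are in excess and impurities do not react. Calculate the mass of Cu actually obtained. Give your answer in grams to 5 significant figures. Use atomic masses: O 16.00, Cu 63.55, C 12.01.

164.92 g

Pure CuCO3 = 476.17 × 0.8360 = 398.078 g.
M(CuCO3) = 63.55 + 12.01 + 3(16.00) = 123.56 g/mol.
M(Cu) = 63.55 g/mol.
n(CuCO3) = 398.078 / 123.56 = 3.22174 mol.
Step 1 (CuCO3:CuO = 1:1): theoretical n(CuO) = 3.22174 mol; at 91.48% yield, n(CuO) = 2.94725 mol.
Step 2 (CuO:Cu = 1:1): theoretical n(Cu) = 2.94725 mol, so theoretical mass = 2.94725 × 63.55 = 187.298 g.
At 88.05% yield, actual mass of Cu = 187.298 × 0.8805 = 164.916 g.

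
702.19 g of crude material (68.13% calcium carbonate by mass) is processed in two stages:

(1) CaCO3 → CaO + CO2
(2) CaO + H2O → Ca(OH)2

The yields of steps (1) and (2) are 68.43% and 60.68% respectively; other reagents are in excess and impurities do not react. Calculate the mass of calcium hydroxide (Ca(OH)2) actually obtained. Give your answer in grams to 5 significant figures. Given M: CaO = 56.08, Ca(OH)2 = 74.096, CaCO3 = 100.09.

147.06 g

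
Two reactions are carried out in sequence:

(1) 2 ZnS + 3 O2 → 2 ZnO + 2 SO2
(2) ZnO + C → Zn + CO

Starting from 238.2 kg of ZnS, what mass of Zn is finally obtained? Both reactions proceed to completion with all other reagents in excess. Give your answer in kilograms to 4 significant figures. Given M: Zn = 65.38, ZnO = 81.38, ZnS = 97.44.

238.2 kg = 238200 g.
n(ZnS) = 238200 / 97.44 = 2444.6 mol.
Step 1 gives a 2:2 ratio of ZnS to ZnO, so n(ZnO) = 2444.6 mol.
In step 2 the ZnO:Zn ratio is 1:1, so n(Zn) = 2444.6 mol.
Mass of Zn = 2444.6 × 65.38 = 159830 g = 159.8 kg.

159.8 kg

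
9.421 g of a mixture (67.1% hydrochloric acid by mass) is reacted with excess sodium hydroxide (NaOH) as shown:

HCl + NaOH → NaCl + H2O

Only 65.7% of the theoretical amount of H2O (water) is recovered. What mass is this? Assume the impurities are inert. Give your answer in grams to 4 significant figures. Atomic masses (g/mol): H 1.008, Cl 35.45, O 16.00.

2.052 g

Pure HCl available = 9.421 g × 0.671 = 6.3215 g.
M(HCl) = 1.008 + 35.45 = 36.458 g/mol.
M(H2O) = 2(1.008) + 16.00 = 18.016 g/mol.
n(HCl) = 6.3215 g / 36.458 g/mol = 0.17339 mol.
From the equation the HCl:H2O mole ratio is 1:1, so n(H2O) = 0.17339 × 1/1 = 0.17339 mol.
Mass of H2O = 0.17339 mol × 18.016 g/mol = 3.1238 g.
Actual mass collected = 3.1238 g × 0.657 = 2.0523 g.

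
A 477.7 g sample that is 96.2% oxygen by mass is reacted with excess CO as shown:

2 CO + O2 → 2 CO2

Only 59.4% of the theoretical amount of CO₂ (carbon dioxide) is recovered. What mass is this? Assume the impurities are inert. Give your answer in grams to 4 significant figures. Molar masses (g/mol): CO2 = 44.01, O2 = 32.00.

Pure O2 available = 477.7 g × 0.962 = 459.55 g.
n(O2) = 459.55 g / 32.00 g/mol = 14.361 mol.
From the equation the O2:CO2 mole ratio is 1:2, so n(CO2) = 14.361 × 2/1 = 28.722 mol.
Mass of CO2 = 28.722 mol × 44.01 g/mol = 1264.0 g.
Actual mass collected = 1264.0 g × 0.594 = 750.84 g.

750.8 g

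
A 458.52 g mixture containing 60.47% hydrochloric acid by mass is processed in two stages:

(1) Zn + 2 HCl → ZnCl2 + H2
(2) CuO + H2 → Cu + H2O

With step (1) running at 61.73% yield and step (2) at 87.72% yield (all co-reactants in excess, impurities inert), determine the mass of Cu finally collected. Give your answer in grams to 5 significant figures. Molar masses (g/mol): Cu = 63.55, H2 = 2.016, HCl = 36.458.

130.85 g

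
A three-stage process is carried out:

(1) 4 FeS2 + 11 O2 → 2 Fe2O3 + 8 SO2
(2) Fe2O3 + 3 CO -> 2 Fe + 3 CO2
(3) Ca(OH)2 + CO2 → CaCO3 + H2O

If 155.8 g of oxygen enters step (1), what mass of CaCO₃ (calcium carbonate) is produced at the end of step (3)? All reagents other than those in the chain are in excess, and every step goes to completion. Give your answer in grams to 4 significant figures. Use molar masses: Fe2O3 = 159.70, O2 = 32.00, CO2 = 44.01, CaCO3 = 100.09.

265.8 g

n(O2) = 155.8 / 32.00 = 4.8688 mol.
Reaction (1): O2→Fe2O3 ratio 11:2 ⇒ n(Fe2O3) = 0.88523 mol.
Reaction (2): Fe2O3→CO2 ratio 1:3 ⇒ n(CO2) = 2.6557 mol.
Reaction (3): CO2→CaCO3 ratio 1:1 ⇒ n(CaCO3) = 2.6557 mol.
Mass of CaCO3 = 2.6557 × 100.09 = 265.81 g.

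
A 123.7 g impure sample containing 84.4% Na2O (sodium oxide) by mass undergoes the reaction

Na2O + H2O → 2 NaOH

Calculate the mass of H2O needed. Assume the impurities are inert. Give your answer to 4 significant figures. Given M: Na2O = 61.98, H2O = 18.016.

Mass of pure Na2O = 123.7 g × 0.844 = 104.40 g.
n(Na2O) = 104.40 g / 61.98 g/mol = 1.6845 mol.
From the equation the Na2O:H2O mole ratio is 1:1, so n(H2O) = 1.6845 × 1/1 = 1.6845 mol.
Mass of H2O = 1.6845 mol × 18.016 g/mol = 30.347 g.

30.35 g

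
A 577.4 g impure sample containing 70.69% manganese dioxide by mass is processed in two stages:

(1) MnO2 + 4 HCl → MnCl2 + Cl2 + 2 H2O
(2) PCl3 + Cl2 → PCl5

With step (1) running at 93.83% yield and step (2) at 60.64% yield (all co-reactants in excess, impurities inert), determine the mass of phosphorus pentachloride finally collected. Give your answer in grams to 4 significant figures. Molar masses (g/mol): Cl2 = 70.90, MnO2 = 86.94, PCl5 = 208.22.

Pure MnO2 = 577.4 × 0.7069 = 408.16 g.
n(MnO2) = 408.16 / 86.94 = 4.6948 mol.
Step 1 (MnO2:Cl2 = 1:1): theoretical n(Cl2) = 4.6948 mol; at 93.83% yield, n(Cl2) = 4.4051 mol.
Step 2 (Cl2:PCl5 = 1:1): theoretical n(PCl5) = 4.4051 mol, so theoretical mass = 4.4051 × 208.22 = 917.23 g.
At 60.64% yield, actual mass of PCl5 = 917.23 × 0.6064 = 556.21 g.

556.2 g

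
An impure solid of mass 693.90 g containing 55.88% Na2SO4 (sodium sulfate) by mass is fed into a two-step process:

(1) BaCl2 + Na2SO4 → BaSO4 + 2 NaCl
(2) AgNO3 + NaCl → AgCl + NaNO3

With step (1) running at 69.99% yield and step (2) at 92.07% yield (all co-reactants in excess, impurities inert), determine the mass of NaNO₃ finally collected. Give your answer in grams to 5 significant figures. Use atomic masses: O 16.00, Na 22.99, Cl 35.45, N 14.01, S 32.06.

299.05 g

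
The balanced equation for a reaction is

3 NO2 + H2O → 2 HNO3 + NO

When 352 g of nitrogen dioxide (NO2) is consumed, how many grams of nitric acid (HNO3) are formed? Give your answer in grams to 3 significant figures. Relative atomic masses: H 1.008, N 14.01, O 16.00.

M(NO2) = 14.01 + 2(16.00) = 46.01 g/mol.
M(HNO3) = 1.008 + 14.01 + 3(16.00) = 63.018 g/mol.
n(NO2) = 352.0 g / 46.01 g/mol = 7.651 mol.
From the equation the NO2:HNO3 mole ratio is 3:2, so n(HNO3) = 7.651 × 2/3 = 5.100 mol.
Mass of HNO3 = 5.100 mol × 63.018 g/mol = 321.4 g.

321 g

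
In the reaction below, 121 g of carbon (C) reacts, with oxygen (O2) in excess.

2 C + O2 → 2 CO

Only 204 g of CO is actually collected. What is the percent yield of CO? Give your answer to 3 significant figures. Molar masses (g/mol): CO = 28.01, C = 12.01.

72.3 %

n(C) = 121.0 g / 12.01 g/mol = 10.07 mol.
From the equation the C:CO mole ratio is 2:2, so n(CO) = 10.07 × 2/2 = 10.07 mol.
Mass of CO = 10.07 mol × 28.01 g/mol = 282.2 g.
This is the theoretical yield. Percent yield = 204 g / 282.2 g × 100% = 72.29%.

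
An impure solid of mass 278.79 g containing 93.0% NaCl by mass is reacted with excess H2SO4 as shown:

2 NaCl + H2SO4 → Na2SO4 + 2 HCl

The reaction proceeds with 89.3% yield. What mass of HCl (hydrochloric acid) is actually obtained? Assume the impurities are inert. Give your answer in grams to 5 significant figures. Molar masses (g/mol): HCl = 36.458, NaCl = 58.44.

144.44 g

Pure NaCl available = 278.79 g × 0.930 = 259.275 g.
n(NaCl) = 259.275 g / 58.44 g/mol = 4.43660 mol.
From the equation the NaCl:HCl mole ratio is 2:2, so n(HCl) = 4.43660 × 2/2 = 4.43660 mol.
Mass of HCl = 4.43660 mol × 36.458 g/mol = 161.749 g.
Actual mass collected = 161.749 g × 0.893 = 144.442 g.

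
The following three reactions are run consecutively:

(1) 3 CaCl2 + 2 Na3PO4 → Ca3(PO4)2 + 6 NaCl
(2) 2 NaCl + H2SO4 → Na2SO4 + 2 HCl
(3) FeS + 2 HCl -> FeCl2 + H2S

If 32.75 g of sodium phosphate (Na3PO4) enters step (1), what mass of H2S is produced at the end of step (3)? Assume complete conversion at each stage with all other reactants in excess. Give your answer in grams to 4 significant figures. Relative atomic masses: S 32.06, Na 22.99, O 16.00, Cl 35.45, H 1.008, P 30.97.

10.21 g

M(Na3PO4) = 3(22.99) + 30.97 + 4(16.00) = 163.94 g/mol.
M(H2S) = 2(1.008) + 32.06 = 34.076 g/mol.
n(Na3PO4) = 32.75 / 163.94 = 0.19977 mol.
Reaction (1): Na3PO4→NaCl ratio 2:6 ⇒ n(NaCl) = 0.59930 mol.
Reaction (2): NaCl→HCl ratio 2:2 ⇒ n(HCl) = 0.59930 mol.
Reaction (3): HCl→H2S ratio 2:1 ⇒ n(H2S) = 0.29965 mol.
Mass of H2S = 0.29965 × 34.076 = 10.211 g.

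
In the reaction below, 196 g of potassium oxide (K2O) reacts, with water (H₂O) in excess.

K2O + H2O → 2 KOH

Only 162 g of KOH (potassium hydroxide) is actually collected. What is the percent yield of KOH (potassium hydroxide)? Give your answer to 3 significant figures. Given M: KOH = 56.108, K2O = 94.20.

n(K2O) = 196.0 g / 94.20 g/mol = 2.081 mol.
From the equation the K2O:KOH mole ratio is 1:2, so n(KOH) = 2.081 × 2/1 = 4.161 mol.
Mass of KOH = 4.161 mol × 56.108 g/mol = 233.5 g.
This is the theoretical yield. Percent yield = 162 g / 233.5 g × 100% = 69.38%.

69.4 %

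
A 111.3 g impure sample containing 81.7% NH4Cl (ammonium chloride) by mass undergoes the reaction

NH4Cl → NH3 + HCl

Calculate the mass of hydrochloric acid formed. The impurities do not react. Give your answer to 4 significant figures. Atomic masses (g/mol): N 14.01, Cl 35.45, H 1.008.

Mass of pure NH4Cl = 111.3 g × 0.817 = 90.932 g.
M(NH4Cl) = 14.01 + 4(1.008) + 35.45 = 53.492 g/mol.
M(HCl) = 1.008 + 35.45 = 36.458 g/mol.
n(NH4Cl) = 90.932 g / 53.492 g/mol = 1.6999 mol.
From the equation the NH4Cl:HCl mole ratio is 1:1, so n(HCl) = 1.6999 × 1/1 = 1.6999 mol.
Mass of HCl = 1.6999 mol × 36.458 g/mol = 61.976 g.

61.98 g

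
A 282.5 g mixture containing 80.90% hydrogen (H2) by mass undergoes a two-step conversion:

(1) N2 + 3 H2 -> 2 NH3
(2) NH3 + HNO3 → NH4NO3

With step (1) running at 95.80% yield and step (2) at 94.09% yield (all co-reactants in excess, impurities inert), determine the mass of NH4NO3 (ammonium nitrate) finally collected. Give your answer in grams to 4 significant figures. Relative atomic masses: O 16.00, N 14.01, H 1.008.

Pure H2 = 282.5 × 0.8090 = 228.54 g.
M(H2) = 2(1.008) = 2.016 g/mol.
M(NH4NO3) = 2(14.01) + 4(1.008) + 3(16.00) = 80.052 g/mol.
n(H2) = 228.54 / 2.016 = 113.36 mol.
Step 1 (H2:NH3 = 3:2): theoretical n(NH3) = 75.576 mol; at 95.80% yield, n(NH3) = 72.402 mol.
Step 2 (NH3:NH4NO3 = 1:1): theoretical n(NH4NO3) = 72.402 mol, so theoretical mass = 72.402 × 80.052 = 5795.9 g.
At 94.09% yield, actual mass of NH4NO3 = 5795.9 × 0.9409 = 5453.4 g.

5453 g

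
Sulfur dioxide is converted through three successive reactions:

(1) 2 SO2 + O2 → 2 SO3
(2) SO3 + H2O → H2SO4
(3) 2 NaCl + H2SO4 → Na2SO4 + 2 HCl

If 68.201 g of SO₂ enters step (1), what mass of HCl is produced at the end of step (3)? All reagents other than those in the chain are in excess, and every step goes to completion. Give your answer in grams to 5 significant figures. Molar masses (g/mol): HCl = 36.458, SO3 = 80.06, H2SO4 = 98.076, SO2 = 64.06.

n(SO2) = 68.201 / 64.06 = 1.06464 mol.
Reaction (1): SO2→SO3 ratio 2:2 ⇒ n(SO3) = 1.06464 mol.
Reaction (2): SO3→H2SO4 ratio 1:1 ⇒ n(H2SO4) = 1.06464 mol.
Reaction (3): H2SO4→HCl ratio 1:2 ⇒ n(HCl) = 2.12929 mol.
Mass of HCl = 2.12929 × 36.458 = 77.6295 g.

77.629 g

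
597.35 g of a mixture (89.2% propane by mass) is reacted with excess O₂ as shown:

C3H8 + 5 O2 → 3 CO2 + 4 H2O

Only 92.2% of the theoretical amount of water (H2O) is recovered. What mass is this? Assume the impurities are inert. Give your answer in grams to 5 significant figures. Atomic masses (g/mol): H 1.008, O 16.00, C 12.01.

802.90 g

Pure C3H8 available = 597.35 g × 0.892 = 532.836 g.
M(C3H8) = 3(12.01) + 8(1.008) = 44.094 g/mol.
M(H2O) = 2(1.008) + 16.00 = 18.016 g/mol.
n(C3H8) = 532.836 g / 44.094 g/mol = 12.0841 mol.
From the equation the C3H8:H2O mole ratio is 1:4, so n(H2O) = 12.0841 × 4/1 = 48.3364 mol.
Mass of H2O = 48.3364 mol × 18.016 g/mol = 870.828 g.
Actual mass collected = 870.828 g × 0.922 = 802.904 g.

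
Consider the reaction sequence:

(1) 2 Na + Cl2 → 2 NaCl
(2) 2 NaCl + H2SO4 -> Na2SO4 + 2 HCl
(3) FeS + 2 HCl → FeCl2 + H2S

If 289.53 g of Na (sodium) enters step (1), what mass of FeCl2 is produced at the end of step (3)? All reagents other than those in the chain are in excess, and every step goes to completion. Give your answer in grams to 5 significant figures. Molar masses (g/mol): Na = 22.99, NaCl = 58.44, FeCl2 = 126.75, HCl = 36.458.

n(Na) = 289.53 / 22.99 = 12.5937 mol.
Reaction (1): Na→NaCl ratio 2:2 ⇒ n(NaCl) = 12.5937 mol.
Reaction (2): NaCl→HCl ratio 2:2 ⇒ n(HCl) = 12.5937 mol.
Reaction (3): HCl→FeCl2 ratio 2:1 ⇒ n(FeCl2) = 6.29687 mol.
Mass of FeCl2 = 6.29687 × 126.75 = 798.128 g.

798.13 g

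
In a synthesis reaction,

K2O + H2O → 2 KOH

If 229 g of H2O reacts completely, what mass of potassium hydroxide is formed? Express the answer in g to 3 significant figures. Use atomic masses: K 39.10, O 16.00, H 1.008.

M(H2O) = 2(1.008) + 16.00 = 18.016 g/mol.
M(KOH) = 39.10 + 16.00 + 1.008 = 56.108 g/mol.
n(H2O) = 229.0 g / 18.016 g/mol = 12.71 mol.
From the equation the H2O:KOH mole ratio is 1:2, so n(KOH) = 12.71 × 2/1 = 25.42 mol.
Mass of KOH = 25.42 mol × 56.108 g/mol = 1426 g.

1430 g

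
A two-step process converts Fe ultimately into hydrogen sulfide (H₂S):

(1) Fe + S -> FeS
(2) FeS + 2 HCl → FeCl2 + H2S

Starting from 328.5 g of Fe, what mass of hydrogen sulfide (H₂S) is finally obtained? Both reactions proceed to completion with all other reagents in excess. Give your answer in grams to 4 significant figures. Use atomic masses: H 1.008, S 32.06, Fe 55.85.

200.4 g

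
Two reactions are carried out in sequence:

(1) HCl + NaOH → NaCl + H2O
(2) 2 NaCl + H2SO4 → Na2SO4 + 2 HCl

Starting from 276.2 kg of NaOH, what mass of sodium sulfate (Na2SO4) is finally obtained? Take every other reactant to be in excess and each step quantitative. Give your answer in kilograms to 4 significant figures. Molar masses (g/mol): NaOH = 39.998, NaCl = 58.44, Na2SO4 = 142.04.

490.4 kg

276.2 kg = 276200 g.
n(NaOH) = 276200 / 39.998 = 6905.3 mol.
Step 1 gives a 1:1 ratio of NaOH to NaCl, so n(NaCl) = 6905.3 mol.
In step 2 the NaCl:Na2SO4 ratio is 2:1, so n(Na2SO4) = 3452.7 mol.
Mass of Na2SO4 = 3452.7 × 142.04 = 490420 g = 490.4 kg.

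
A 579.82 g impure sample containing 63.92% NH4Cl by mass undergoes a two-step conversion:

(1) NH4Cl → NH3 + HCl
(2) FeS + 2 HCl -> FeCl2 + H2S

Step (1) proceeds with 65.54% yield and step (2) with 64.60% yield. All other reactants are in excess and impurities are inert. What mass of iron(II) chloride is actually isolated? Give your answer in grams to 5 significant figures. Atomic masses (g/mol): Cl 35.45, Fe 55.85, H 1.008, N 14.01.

185.91 g

Pure NH4Cl = 579.82 × 0.6392 = 370.621 g.
M(NH4Cl) = 14.01 + 4(1.008) + 35.45 = 53.492 g/mol.
M(FeCl2) = 55.85 + 2(35.45) = 126.75 g/mol.
n(NH4Cl) = 370.621 / 53.492 = 6.92853 mol.
Step 1 (NH4Cl:HCl = 1:1): theoretical n(HCl) = 6.92853 mol; at 65.54% yield, n(HCl) = 4.54096 mol.
Step 2 (HCl:FeCl2 = 2:1): theoretical n(FeCl2) = 2.27048 mol, so theoretical mass = 2.27048 × 126.75 = 287.783 g.
At 64.60% yield, actual mass of FeCl2 = 287.783 × 0.6460 = 185.908 g.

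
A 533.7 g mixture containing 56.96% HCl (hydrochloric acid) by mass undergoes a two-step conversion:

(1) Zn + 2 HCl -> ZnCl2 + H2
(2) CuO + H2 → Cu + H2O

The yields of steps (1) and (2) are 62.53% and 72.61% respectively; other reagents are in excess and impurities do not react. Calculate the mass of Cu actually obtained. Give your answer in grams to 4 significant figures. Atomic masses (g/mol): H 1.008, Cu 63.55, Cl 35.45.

Pure HCl = 533.7 × 0.5696 = 304.00 g.
M(HCl) = 1.008 + 35.45 = 36.458 g/mol.
M(Cu) = 63.55 g/mol.
n(HCl) = 304.00 / 36.458 = 8.3382 mol.
Step 1 (HCl:H2 = 2:1): theoretical n(H2) = 4.1691 mol; at 62.53% yield, n(H2) = 2.6070 mol.
Step 2 (H2:Cu = 1:1): theoretical n(Cu) = 2.6070 mol, so theoretical mass = 2.6070 × 63.55 = 165.67 g.
At 72.61% yield, actual mass of Cu = 165.67 × 0.7261 = 120.29 g.

120.3 g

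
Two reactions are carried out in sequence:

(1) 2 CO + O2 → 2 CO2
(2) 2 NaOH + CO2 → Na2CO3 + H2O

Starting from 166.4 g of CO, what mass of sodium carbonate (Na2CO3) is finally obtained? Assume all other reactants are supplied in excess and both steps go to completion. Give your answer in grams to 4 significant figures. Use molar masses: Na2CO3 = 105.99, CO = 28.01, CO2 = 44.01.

n(CO) = 166.40 / 28.01 = 5.9407 mol.
Step 1 gives a 2:2 ratio of CO to CO2, so n(CO2) = 5.9407 mol.
In step 2 the CO2:Na2CO3 ratio is 1:1, so n(Na2CO3) = 5.9407 mol.
Mass of Na2CO3 = 5.9407 × 105.99 = 629.66 g.

629.7 g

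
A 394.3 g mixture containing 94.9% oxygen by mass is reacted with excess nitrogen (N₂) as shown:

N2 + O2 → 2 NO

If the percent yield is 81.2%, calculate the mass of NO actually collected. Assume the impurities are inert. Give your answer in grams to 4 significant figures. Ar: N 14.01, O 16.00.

569.9 g

Pure O2 available = 394.3 g × 0.949 = 374.19 g.
M(O2) = 2(16.00) = 32.00 g/mol.
M(NO) = 14.01 + 16.00 = 30.01 g/mol.
n(O2) = 374.19 g / 32.00 g/mol = 11.693 mol.
From the equation the O2:NO mole ratio is 1:2, so n(NO) = 11.693 × 2/1 = 23.387 mol.
Mass of NO = 23.387 mol × 30.01 g/mol = 701.84 g.
Actual mass collected = 701.84 g × 0.812 = 569.90 g.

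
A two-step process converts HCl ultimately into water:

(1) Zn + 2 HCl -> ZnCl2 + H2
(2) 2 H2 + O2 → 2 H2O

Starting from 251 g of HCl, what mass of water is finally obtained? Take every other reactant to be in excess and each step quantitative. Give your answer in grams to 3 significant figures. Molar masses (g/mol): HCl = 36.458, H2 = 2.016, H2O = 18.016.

n(HCl) = 251.0 / 36.458 = 6.885 mol.
Step 1 gives a 2:1 ratio of HCl to H2, so n(H2) = 3.442 mol.
In step 2 the H2:H2O ratio is 2:2, so n(H2O) = 3.442 mol.
Mass of H2O = 3.442 × 18.016 = 62.02 g.

62.0 g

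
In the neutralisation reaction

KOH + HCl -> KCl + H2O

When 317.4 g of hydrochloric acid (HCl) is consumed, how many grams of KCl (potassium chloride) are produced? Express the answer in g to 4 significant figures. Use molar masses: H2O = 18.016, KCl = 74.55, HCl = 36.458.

649.0 g

n(HCl) = 317.40 g / 36.458 g/mol = 8.7059 mol.
From the equation the HCl:KCl mole ratio is 1:1, so n(KCl) = 8.7059 × 1/1 = 8.7059 mol.
Mass of KCl = 8.7059 mol × 74.55 g/mol = 649.03 g.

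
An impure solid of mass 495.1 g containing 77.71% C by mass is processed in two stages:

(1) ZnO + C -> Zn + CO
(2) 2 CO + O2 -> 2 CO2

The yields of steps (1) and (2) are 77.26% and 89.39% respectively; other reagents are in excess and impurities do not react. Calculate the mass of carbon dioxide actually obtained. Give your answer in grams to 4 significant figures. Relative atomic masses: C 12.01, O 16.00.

973.7 g

Pure C = 495.1 × 0.7771 = 384.74 g.
M(C) = 12.01 g/mol.
M(CO2) = 12.01 + 2(16.00) = 44.01 g/mol.
n(C) = 384.74 / 12.01 = 32.035 mol.
Step 1 (C:CO = 1:1): theoretical n(CO) = 32.035 mol; at 77.26% yield, n(CO) = 24.750 mol.
Step 2 (CO:CO2 = 2:2): theoretical n(CO2) = 24.750 mol, so theoretical mass = 24.750 × 44.01 = 1089.3 g.
At 89.39% yield, actual mass of CO2 = 1089.3 × 0.8939 = 973.69 g.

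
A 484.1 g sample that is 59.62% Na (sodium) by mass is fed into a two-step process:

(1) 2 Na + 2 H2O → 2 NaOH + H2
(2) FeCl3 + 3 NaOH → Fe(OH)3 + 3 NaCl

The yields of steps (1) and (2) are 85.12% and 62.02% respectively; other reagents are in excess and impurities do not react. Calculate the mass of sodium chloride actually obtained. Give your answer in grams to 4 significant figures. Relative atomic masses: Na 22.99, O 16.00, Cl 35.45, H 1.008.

Pure Na = 484.1 × 0.5962 = 288.62 g.
M(Na) = 22.99 g/mol.
M(NaCl) = 22.99 + 35.45 = 58.44 g/mol.
n(Na) = 288.62 / 22.99 = 12.554 mol.
Step 1 (Na:NaOH = 2:2): theoretical n(NaOH) = 12.554 mol; at 85.12% yield, n(NaOH) = 10.686 mol.
Step 2 (NaOH:NaCl = 3:3): theoretical n(NaCl) = 10.686 mol, so theoretical mass = 10.686 × 58.44 = 624.50 g.
At 62.02% yield, actual mass of NaCl = 624.50 × 0.6202 = 387.31 g.

387.3 g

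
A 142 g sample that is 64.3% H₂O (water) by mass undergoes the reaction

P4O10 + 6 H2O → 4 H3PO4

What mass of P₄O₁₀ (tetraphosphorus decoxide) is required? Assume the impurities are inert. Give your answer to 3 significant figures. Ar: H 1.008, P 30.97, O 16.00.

Mass of pure H2O = 142 g × 0.643 = 91.31 g.
M(H2O) = 2(1.008) + 16.00 = 18.016 g/mol.
M(P4O10) = 4(30.97) + 10(16.00) = 283.88 g/mol.
n(H2O) = 91.31 g / 18.016 g/mol = 5.068 mol.
From the equation the H2O:P4O10 mole ratio is 6:1, so n(P4O10) = 5.068 × 1/6 = 0.8447 mol.
Mass of P4O10 = 0.8447 mol × 283.88 g/mol = 239.8 g.

240 g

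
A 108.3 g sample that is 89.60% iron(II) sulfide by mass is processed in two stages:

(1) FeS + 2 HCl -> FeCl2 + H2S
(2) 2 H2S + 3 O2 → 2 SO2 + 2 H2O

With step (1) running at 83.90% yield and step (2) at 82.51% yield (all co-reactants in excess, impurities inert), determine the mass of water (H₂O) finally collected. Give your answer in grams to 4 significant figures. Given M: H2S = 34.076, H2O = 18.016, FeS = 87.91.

Pure FeS = 108.3 × 0.8960 = 97.037 g.
n(FeS) = 97.037 / 87.91 = 1.1038 mol.
Step 1 (FeS:H2S = 1:1): theoretical n(H2S) = 1.1038 mol; at 83.90% yield, n(H2S) = 0.92610 mol.
Step 2 (H2S:H2O = 2:2): theoretical n(H2O) = 0.92610 mol, so theoretical mass = 0.92610 × 18.016 = 16.685 g.
At 82.51% yield, actual mass of H2O = 16.685 × 0.8251 = 13.767 g.

13.77 g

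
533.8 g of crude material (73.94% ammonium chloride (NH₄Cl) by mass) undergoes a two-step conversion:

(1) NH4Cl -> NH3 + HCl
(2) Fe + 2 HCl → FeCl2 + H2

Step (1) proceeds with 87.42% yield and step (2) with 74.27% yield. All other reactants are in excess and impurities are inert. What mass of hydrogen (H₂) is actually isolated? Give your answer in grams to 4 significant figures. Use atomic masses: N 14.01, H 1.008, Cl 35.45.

Pure NH4Cl = 533.8 × 0.7394 = 394.69 g.
M(NH4Cl) = 14.01 + 4(1.008) + 35.45 = 53.492 g/mol.
M(H2) = 2(1.008) = 2.016 g/mol.
n(NH4Cl) = 394.69 / 53.492 = 7.3785 mol.
Step 1 (NH4Cl:HCl = 1:1): theoretical n(HCl) = 7.3785 mol; at 87.42% yield, n(HCl) = 6.4503 mol.
Step 2 (HCl:H2 = 2:1): theoretical n(H2) = 3.2252 mol, so theoretical mass = 3.2252 × 2.016 = 6.5019 g.
At 74.27% yield, actual mass of H2 = 6.5019 × 0.7427 = 4.8290 g.

4.829 g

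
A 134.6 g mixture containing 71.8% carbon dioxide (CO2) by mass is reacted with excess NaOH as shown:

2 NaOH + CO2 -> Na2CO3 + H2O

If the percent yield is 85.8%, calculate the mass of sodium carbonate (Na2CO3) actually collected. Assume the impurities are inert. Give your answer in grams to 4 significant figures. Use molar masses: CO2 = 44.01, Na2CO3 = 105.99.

Pure CO2 available = 134.6 g × 0.718 = 96.643 g.
n(CO2) = 96.643 g / 44.01 g/mol = 2.1959 mol.
From the equation the CO2:Na2CO3 mole ratio is 1:1, so n(Na2CO3) = 2.1959 × 1/1 = 2.1959 mol.
Mass of Na2CO3 = 2.1959 mol × 105.99 g/mol = 232.75 g.
Actual mass collected = 232.75 g × 0.858 = 199.70 g.

199.7 g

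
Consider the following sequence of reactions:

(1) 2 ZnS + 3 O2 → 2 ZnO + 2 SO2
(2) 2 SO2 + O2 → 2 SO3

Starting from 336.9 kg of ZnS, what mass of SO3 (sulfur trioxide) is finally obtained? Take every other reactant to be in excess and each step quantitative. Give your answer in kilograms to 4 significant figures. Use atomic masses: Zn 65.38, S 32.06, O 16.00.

276.8 kg

M(ZnS) = 65.38 + 32.06 = 97.44 g/mol.
M(SO3) = 32.06 + 3(16.00) = 80.06 g/mol.
336.9 kg = 336900 g.
n(ZnS) = 336900 / 97.44 = 3457.5 mol.
Step 1 gives a 2:2 ratio of ZnS to SO2, so n(SO2) = 3457.5 mol.
In step 2 the SO2:SO3 ratio is 2:2, so n(SO3) = 3457.5 mol.
Mass of SO3 = 3457.5 × 80.06 = 276810 g = 276.8 kg.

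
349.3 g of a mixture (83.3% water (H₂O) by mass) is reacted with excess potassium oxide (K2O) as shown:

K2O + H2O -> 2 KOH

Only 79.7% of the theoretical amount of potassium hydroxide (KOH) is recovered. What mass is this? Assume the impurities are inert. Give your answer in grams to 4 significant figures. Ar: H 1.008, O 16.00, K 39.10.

1444 g

Pure H2O available = 349.3 g × 0.833 = 290.97 g.
M(H2O) = 2(1.008) + 16.00 = 18.016 g/mol.
M(KOH) = 39.10 + 16.00 + 1.008 = 56.108 g/mol.
n(H2O) = 290.97 g / 18.016 g/mol = 16.150 mol.
From the equation the H2O:KOH mole ratio is 1:2, so n(KOH) = 16.150 × 2/1 = 32.301 mol.
Mass of KOH = 32.301 mol × 56.108 g/mol = 1812.3 g.
Actual mass collected = 1812.3 g × 0.797 = 1444.4 g.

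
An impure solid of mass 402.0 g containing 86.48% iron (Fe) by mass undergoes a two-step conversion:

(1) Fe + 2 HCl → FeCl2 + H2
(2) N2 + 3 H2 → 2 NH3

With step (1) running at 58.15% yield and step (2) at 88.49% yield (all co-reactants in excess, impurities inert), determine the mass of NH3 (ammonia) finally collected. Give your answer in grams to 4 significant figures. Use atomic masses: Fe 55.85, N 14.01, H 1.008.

Pure Fe = 402.0 × 0.8648 = 347.65 g.
M(Fe) = 55.85 g/mol.
M(NH3) = 14.01 + 3(1.008) = 17.034 g/mol.
n(Fe) = 347.65 / 55.85 = 6.2247 mol.
Step 1 (Fe:H2 = 1:1): theoretical n(H2) = 6.2247 mol; at 58.15% yield, n(H2) = 3.6197 mol.
Step 2 (H2:NH3 = 3:2): theoretical n(NH3) = 2.4131 mol, so theoretical mass = 2.4131 × 17.034 = 41.105 g.
At 88.49% yield, actual mass of NH3 = 41.105 × 0.8849 = 36.374 g.

36.37 g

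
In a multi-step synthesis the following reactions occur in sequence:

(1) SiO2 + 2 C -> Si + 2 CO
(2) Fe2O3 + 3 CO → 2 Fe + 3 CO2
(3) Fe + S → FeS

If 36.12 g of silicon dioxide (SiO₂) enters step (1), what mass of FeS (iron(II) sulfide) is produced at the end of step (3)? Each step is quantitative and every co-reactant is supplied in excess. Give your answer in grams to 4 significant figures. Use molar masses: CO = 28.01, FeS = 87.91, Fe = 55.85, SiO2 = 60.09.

70.46 g

n(SiO2) = 36.12 / 60.09 = 0.60110 mol.
Reaction (1): SiO2→CO ratio 1:2 ⇒ n(CO) = 1.2022 mol.
Reaction (2): CO→Fe ratio 3:2 ⇒ n(Fe) = 0.80146 mol.
Reaction (3): Fe→FeS ratio 1:1 ⇒ n(FeS) = 0.80146 mol.
Mass of FeS = 0.80146 × 87.91 = 70.457 g.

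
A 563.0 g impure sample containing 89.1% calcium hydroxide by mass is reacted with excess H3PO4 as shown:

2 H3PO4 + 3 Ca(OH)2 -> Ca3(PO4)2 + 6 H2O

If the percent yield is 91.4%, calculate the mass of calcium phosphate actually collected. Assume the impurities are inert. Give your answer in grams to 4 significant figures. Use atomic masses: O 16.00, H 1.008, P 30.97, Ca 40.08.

Pure Ca(OH)2 available = 563.0 g × 0.891 = 501.63 g.
M(Ca(OH)2) = 40.08 + 2(16.00) + 2(1.008) = 74.096 g/mol.
M(Ca3(PO4)2) = 3(40.08) + 2(30.97) + 8(16.00) = 310.18 g/mol.
n(Ca(OH)2) = 501.63 g / 74.096 g/mol = 6.7700 mol.
From the equation the Ca(OH)2:Ca3(PO4)2 mole ratio is 3:1, so n(Ca3(PO4)2) = 6.7700 × 1/3 = 2.2567 mol.
Mass of Ca3(PO4)2 = 2.2567 mol × 310.18 g/mol = 699.98 g.
Actual mass collected = 699.98 g × 0.914 = 639.78 g.

639.8 g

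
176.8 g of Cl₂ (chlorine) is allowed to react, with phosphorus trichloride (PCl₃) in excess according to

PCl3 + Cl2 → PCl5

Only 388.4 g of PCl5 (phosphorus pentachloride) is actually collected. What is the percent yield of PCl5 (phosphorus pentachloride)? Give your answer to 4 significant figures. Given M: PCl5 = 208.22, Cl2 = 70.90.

74.80 %

n(Cl2) = 176.80 g / 70.90 g/mol = 2.4937 mol.
From the equation the Cl2:PCl5 mole ratio is 1:1, so n(PCl5) = 2.4937 × 1/1 = 2.4937 mol.
Mass of PCl5 = 2.4937 mol × 208.22 g/mol = 519.23 g.
This is the theoretical yield. Percent yield = 388.4 g / 519.23 g × 100% = 74.803%.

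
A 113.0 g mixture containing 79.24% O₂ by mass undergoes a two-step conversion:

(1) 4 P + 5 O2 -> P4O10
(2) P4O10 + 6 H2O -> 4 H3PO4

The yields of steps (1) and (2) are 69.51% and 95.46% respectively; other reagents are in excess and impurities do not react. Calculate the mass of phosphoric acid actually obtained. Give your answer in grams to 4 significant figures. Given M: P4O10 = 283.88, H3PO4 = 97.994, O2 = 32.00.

145.6 g

Pure O2 = 113.0 × 0.7924 = 89.541 g.
n(O2) = 89.541 / 32.00 = 2.7982 mol.
Step 1 (O2:P4O10 = 5:1): theoretical n(P4O10) = 0.55963 mol; at 69.51% yield, n(P4O10) = 0.38900 mol.
Step 2 (P4O10:H3PO4 = 1:4): theoretical n(H3PO4) = 1.5560 mol, so theoretical mass = 1.5560 × 97.994 = 152.48 g.
At 95.46% yield, actual mass of H3PO4 = 152.48 × 0.9546 = 145.56 g.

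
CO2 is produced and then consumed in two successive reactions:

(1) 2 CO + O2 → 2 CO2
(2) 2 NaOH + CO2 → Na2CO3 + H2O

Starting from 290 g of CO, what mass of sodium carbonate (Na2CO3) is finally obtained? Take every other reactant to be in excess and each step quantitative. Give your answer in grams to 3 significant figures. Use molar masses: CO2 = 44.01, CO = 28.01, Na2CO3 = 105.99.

n(CO) = 290.0 / 28.01 = 10.35 mol.
Step 1 gives a 2:2 ratio of CO to CO2, so n(CO2) = 10.35 mol.
In step 2 the CO2:Na2CO3 ratio is 1:1, so n(Na2CO3) = 10.35 mol.
Mass of Na2CO3 = 10.35 × 105.99 = 1097 g.

1100 g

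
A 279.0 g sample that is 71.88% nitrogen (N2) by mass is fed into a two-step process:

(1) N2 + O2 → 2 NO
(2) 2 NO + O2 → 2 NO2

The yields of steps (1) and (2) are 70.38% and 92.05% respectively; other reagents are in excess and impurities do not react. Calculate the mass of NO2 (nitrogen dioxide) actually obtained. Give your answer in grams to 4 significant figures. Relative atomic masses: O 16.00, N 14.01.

426.7 g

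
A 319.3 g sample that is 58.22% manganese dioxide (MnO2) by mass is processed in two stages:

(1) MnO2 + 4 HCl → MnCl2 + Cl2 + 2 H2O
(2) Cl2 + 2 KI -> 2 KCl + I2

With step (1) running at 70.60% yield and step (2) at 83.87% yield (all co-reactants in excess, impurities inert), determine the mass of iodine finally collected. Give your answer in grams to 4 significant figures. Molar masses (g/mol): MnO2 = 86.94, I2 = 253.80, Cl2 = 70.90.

Pure MnO2 = 319.3 × 0.5822 = 185.90 g.
n(MnO2) = 185.90 / 86.94 = 2.1382 mol.
Step 1 (MnO2:Cl2 = 1:1): theoretical n(Cl2) = 2.1382 mol; at 70.60% yield, n(Cl2) = 1.5096 mol.
Step 2 (Cl2:I2 = 1:1): theoretical n(I2) = 1.5096 mol, so theoretical mass = 1.5096 × 253.80 = 383.13 g.
At 83.87% yield, actual mass of I2 = 383.13 × 0.8387 = 321.33 g.

321.3 g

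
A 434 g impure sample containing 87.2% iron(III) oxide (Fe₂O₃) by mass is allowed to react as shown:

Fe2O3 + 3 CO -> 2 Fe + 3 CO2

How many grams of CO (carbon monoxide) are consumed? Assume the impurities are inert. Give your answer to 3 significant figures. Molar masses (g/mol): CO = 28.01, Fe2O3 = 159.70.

199 g

Mass of pure Fe2O3 = 434 g × 0.872 = 378.4 g.
n(Fe2O3) = 378.4 g / 159.70 g/mol = 2.370 mol.
From the equation the Fe2O3:CO mole ratio is 1:3, so n(CO) = 2.370 × 3/1 = 7.109 mol.
Mass of CO = 7.109 mol × 28.01 g/mol = 199.1 g.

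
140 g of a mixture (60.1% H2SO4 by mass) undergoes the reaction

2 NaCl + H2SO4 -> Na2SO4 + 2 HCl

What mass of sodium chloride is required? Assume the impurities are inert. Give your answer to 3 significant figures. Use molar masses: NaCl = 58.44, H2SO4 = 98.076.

100 g

Mass of pure H2SO4 = 140 g × 0.601 = 84.14 g.
n(H2SO4) = 84.14 g / 98.076 g/mol = 0.8579 mol.
From the equation the H2SO4:NaCl mole ratio is 1:2, so n(NaCl) = 0.8579 × 2/1 = 1.716 mol.
Mass of NaCl = 1.716 mol × 58.44 g/mol = 100.3 g.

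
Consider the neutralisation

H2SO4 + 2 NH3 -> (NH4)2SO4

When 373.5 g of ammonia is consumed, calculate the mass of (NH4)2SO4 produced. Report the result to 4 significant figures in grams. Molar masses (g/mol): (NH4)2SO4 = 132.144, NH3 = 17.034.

1449 g

n(NH3) = 373.50 g / 17.034 g/mol = 21.927 mol.
From the equation the NH3:(NH4)2SO4 mole ratio is 2:1, so n((NH4)2SO4) = 21.927 × 1/2 = 10.963 mol.
Mass of (NH4)2SO4 = 10.963 mol × 132.144 g/mol = 1448.7 g.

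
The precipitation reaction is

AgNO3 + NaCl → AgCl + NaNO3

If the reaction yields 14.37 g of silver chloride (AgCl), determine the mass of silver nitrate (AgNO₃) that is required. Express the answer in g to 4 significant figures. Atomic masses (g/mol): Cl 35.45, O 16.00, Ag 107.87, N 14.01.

M(AgCl) = 107.87 + 35.45 = 143.32 g/mol.
M(AgNO3) = 107.87 + 14.01 + 3(16.00) = 169.88 g/mol.
n(AgCl) = 14.370 g / 143.32 g/mol = 0.10027 mol.
From the equation the AgCl:AgNO3 mole ratio is 1:1, so n(AgNO3) = 0.10027 × 1/1 = 0.10027 mol.
Mass of AgNO3 = 0.10027 mol × 169.88 g/mol = 17.033 g.

17.03 g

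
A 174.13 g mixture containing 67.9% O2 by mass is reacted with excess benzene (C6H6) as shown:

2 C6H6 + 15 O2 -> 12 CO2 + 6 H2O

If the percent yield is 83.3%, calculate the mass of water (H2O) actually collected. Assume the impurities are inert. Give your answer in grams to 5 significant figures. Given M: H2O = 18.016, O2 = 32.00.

22.180 g

Pure O2 available = 174.13 g × 0.679 = 118.234 g.
n(O2) = 118.234 g / 32.00 g/mol = 3.69482 mol.
From the equation the O2:H2O mole ratio is 15:6, so n(H2O) = 3.69482 × 6/15 = 1.47793 mol.
Mass of H2O = 1.47793 mol × 18.016 g/mol = 26.6264 g.
Actual mass collected = 26.6264 g × 0.833 = 22.1798 g.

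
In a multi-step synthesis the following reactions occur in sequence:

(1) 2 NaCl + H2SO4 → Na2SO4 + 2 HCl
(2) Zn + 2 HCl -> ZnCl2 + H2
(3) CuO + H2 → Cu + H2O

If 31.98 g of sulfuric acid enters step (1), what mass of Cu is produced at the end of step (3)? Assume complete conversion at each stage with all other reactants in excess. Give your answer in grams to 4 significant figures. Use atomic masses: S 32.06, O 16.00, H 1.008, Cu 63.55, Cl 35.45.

M(H2SO4) = 2(1.008) + 32.06 + 4(16.00) = 98.076 g/mol.
M(Cu) = 63.55 g/mol.
n(H2SO4) = 31.98 / 98.076 = 0.32607 mol.
Reaction (1): H2SO4→HCl ratio 1:2 ⇒ n(HCl) = 0.65215 mol.
Reaction (2): HCl→H2 ratio 2:1 ⇒ n(H2) = 0.32607 mol.
Reaction (3): H2→Cu ratio 1:1 ⇒ n(Cu) = 0.32607 mol.
Mass of Cu = 0.32607 × 63.55 = 20.722 g.

20.72 g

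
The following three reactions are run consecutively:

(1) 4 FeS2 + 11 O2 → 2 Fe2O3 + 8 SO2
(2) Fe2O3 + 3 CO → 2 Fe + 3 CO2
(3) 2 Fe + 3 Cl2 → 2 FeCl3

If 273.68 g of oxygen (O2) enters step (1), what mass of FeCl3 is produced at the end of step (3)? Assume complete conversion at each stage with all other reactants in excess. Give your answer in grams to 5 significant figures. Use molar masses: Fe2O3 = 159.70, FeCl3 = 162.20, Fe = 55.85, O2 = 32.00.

504.44 g

n(O2) = 273.68 / 32.00 = 8.55250 mol.
Reaction (1): O2→Fe2O3 ratio 11:2 ⇒ n(Fe2O3) = 1.55500 mol.
Reaction (2): Fe2O3→Fe ratio 1:2 ⇒ n(Fe) = 3.11000 mol.
Reaction (3): Fe→FeCl3 ratio 2:2 ⇒ n(FeCl3) = 3.11000 mol.
Mass of FeCl3 = 3.11000 × 162.20 = 504.442 g.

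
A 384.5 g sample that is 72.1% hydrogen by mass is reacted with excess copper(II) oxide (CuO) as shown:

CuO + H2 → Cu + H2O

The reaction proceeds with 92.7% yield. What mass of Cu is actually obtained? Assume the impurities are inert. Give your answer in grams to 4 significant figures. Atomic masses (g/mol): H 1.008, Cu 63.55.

8101 g

Pure H2 available = 384.5 g × 0.721 = 277.22 g.
M(H2) = 2(1.008) = 2.016 g/mol.
M(Cu) = 63.55 g/mol.
n(H2) = 277.22 g / 2.016 g/mol = 137.51 mol.
From the equation the H2:Cu mole ratio is 1:1, so n(Cu) = 137.51 × 1/1 = 137.51 mol.
Mass of Cu = 137.51 mol × 63.55 g/mol = 8738.9 g.
Actual mass collected = 8738.9 g × 0.927 = 8101.0 g.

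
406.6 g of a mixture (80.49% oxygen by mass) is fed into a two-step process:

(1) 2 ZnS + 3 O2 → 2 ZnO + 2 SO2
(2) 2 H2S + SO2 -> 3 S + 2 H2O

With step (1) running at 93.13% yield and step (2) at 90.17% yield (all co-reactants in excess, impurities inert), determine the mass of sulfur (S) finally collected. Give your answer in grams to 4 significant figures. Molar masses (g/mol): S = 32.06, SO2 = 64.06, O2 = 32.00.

Pure O2 = 406.6 × 0.8049 = 327.27 g.
n(O2) = 327.27 / 32.00 = 10.227 mol.
Step 1 (O2:SO2 = 3:2): theoretical n(SO2) = 6.8182 mol; at 93.13% yield, n(SO2) = 6.3498 mol.
Step 2 (SO2:S = 1:3): theoretical n(S) = 19.049 mol, so theoretical mass = 19.049 × 32.06 = 610.72 g.
At 90.17% yield, actual mass of S = 610.72 × 0.9017 = 550.69 g.

550.7 g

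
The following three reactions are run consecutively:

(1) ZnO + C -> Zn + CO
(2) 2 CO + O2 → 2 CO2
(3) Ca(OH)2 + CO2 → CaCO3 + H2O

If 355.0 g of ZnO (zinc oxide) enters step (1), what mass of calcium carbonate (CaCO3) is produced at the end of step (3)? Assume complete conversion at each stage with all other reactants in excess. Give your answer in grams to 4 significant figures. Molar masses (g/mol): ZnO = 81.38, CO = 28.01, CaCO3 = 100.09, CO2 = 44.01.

n(ZnO) = 355.0 / 81.38 = 4.3623 mol.
Reaction (1): ZnO→CO ratio 1:1 ⇒ n(CO) = 4.3623 mol.
Reaction (2): CO→CO2 ratio 2:2 ⇒ n(CO2) = 4.3623 mol.
Reaction (3): CO2→CaCO3 ratio 1:1 ⇒ n(CaCO3) = 4.3623 mol.
Mass of CaCO3 = 4.3623 × 100.09 = 436.62 g.

436.6 g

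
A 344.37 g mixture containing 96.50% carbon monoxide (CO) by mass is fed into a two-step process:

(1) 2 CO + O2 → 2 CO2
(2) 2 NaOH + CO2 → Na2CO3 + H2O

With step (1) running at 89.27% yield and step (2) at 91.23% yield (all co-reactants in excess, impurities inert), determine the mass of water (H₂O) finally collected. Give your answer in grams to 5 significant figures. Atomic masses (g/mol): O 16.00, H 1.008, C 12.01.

Pure CO = 344.37 × 0.9650 = 332.317 g.
M(CO) = 12.01 + 16.00 = 28.01 g/mol.
M(H2O) = 2(1.008) + 16.00 = 18.016 g/mol.
n(CO) = 332.317 / 28.01 = 11.8642 mol.
Step 1 (CO:CO2 = 2:2): theoretical n(CO2) = 11.8642 mol; at 89.27% yield, n(CO2) = 10.5912 mol.
Step 2 (CO2:H2O = 1:1): theoretical n(H2O) = 10.5912 mol, so theoretical mass = 10.5912 × 18.016 = 190.811 g.
At 91.23% yield, actual mass of H2O = 190.811 × 0.9123 = 174.077 g.

174.08 g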